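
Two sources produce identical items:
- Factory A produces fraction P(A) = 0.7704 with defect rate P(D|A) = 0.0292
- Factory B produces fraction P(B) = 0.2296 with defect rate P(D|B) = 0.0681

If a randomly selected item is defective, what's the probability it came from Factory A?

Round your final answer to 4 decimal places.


Let A = from Factory A, D = defective

Given:
- P(A) = 0.7704, P(B) = 0.2296
- P(D|A) = 0.0292, P(D|B) = 0.0681

Step 1: Find P(D)
P(D) = P(D|A)P(A) + P(D|B)P(B)
     = 0.0292 × 0.7704 + 0.0681 × 0.2296
     = 0.02249568 + 0.01563576
     = 0.03813144

Step 2: Apply Bayes' theorem
P(A|D) = P(D|A)P(A) / P(D)
       = 0.02249568 / 0.03813144
       = 0.5900


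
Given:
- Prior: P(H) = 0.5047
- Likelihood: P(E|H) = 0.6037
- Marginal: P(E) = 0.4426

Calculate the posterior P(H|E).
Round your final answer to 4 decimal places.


Using Bayes' theorem:

P(H|E) = P(E|H) × P(H) / P(E)
       = 0.6037 × 0.5047 / 0.4426
       = 0.30468739 / 0.4426
       = 0.6884

The evidence strengthens our belief in H.
Prior: 0.5047 → Posterior: 0.6884


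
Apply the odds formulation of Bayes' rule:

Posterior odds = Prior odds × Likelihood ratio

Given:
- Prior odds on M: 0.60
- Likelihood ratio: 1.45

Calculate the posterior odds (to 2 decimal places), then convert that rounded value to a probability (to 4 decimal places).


Step 1: Calculate posterior odds
Posterior odds = Prior odds × LR
               = 0.60 × 1.45
               = 0.87

Step 2: Convert to probability
P(M|E) = Posterior odds / (1 + Posterior odds)
       = 0.87 / (1 + 0.87)
       = 0.87 / 1.87
       = 0.4652

The evidence increased P(M) from 0.3750 to 0.4652.


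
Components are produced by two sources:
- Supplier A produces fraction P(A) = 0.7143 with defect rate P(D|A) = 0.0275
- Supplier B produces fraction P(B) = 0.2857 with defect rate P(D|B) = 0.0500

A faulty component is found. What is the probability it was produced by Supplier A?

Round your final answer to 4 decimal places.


Let A = from Supplier A, D = faulty

Given:
- P(A) = 0.7143, P(B) = 0.2857
- P(D|A) = 0.0275, P(D|B) = 0.0500

Step 1: Find P(D)
P(D) = P(D|A)P(A) + P(D|B)P(B)
     = 0.0275 × 0.7143 + 0.0500 × 0.2857
     = 0.01964325 + 0.01428500
     = 0.03392825

Step 2: Apply Bayes' theorem
P(A|D) = P(D|A)P(A) / P(D)
       = 0.01964325 / 0.03392825
       = 0.5790


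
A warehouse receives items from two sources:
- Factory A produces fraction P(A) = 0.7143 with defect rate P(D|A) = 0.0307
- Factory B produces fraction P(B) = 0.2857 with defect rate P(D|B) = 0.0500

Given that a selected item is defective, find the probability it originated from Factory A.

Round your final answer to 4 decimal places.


Let A = from Factory A, D = defective

Given:
- P(A) = 0.7143, P(B) = 0.2857
- P(D|A) = 0.0307, P(D|B) = 0.0500

Step 1: Find P(D)
P(D) = P(D|A)P(A) + P(D|B)P(B)
     = 0.0307 × 0.7143 + 0.0500 × 0.2857
     = 0.02192901 + 0.01428500
     = 0.03621401

Step 2: Apply Bayes' theorem
P(A|D) = P(D|A)P(A) / P(D)
       = 0.02192901 / 0.03621401
       = 0.6055


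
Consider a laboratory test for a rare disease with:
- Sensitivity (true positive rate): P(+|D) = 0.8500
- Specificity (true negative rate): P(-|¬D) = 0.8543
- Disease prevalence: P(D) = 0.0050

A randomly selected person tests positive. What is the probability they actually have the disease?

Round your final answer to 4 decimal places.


Let D = has disease, + = positive test

Given:
- P(D) = 0.0050 (prevalence)
- P(+|D) = 0.8500 (sensitivity)
- P(-|¬D) = 0.8543 (specificity)
- P(+|¬D) = 0.1457 (false positive rate = 1 - specificity)

Step 1: Find P(+)
P(+) = P(+|D)P(D) + P(+|¬D)P(¬D)
     = 0.8500 × 0.0050 + 0.1457 × 0.9950
     = 0.00425000 + 0.14497150
     = 0.14922150

Step 2: Apply Bayes' theorem for P(D|+)
P(D|+) = P(+|D)P(D) / P(+)
       = 0.00425000 / 0.14922150
       = 0.0285


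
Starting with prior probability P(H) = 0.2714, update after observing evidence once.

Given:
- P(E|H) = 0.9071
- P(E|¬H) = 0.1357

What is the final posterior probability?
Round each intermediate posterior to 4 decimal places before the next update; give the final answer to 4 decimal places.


Sequential Bayesian updating:

Initial prior: P(H) = 0.2714

Update 1:
  P(E) = 0.9071 × 0.2714 + 0.1357 × 0.7286 = 0.24618694 + 0.09887102 = 0.34505796
  P(H|E) = 0.24618694 / 0.34505796 = 0.7135

Final posterior: 0.7135


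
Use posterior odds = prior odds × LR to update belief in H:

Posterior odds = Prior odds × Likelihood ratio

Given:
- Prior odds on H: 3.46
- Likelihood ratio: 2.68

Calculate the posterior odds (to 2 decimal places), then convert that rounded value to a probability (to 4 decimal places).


Step 1: Calculate posterior odds
Posterior odds = Prior odds × LR
               = 3.46 × 2.68
               = 9.27

Step 2: Convert to probability
P(H|E) = Posterior odds / (1 + Posterior odds)
       = 9.27 / (1 + 9.27)
       = 9.27 / 10.27
       = 0.9026

The evidence increased P(H) from 0.7758 to 0.9026.


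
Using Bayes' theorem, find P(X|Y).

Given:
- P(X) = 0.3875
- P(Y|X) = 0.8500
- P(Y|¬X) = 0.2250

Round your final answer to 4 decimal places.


Bayes' theorem: P(X|Y) = P(Y|X) × P(X) / P(Y)

Step 1: Calculate P(Y) using law of total probability
P(Y) = P(Y|X)P(X) + P(Y|¬X)P(¬X)
     = 0.8500 × 0.3875 + 0.2250 × 0.6125
     = 0.32937500 + 0.13781250
     = 0.46718750

Step 2: Apply Bayes' theorem
P(X|Y) = P(Y|X) × P(X) / P(Y)
       = 0.32937500 / 0.46718750
       = 0.7050


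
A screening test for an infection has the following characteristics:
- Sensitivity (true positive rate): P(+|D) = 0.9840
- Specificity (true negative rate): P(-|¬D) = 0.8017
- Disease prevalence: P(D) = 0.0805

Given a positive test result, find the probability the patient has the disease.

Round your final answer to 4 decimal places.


Let D = has disease, + = positive test

Given:
- P(D) = 0.0805 (prevalence)
- P(+|D) = 0.9840 (sensitivity)
- P(-|¬D) = 0.8017 (specificity)
- P(+|¬D) = 0.1983 (false positive rate = 1 - specificity)

Step 1: Find P(+)
P(+) = P(+|D)P(D) + P(+|¬D)P(¬D)
     = 0.9840 × 0.0805 + 0.1983 × 0.9195
     = 0.07921200 + 0.18233685
     = 0.26154885

Step 2: Apply Bayes' theorem for P(D|+)
P(D|+) = P(+|D)P(D) / P(+)
       = 0.07921200 / 0.26154885
       = 0.3029


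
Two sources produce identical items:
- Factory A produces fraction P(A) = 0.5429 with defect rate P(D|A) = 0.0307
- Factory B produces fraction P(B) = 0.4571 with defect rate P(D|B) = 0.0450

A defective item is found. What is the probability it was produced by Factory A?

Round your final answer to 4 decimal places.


Let A = from Factory A, D = defective

Given:
- P(A) = 0.5429, P(B) = 0.4571
- P(D|A) = 0.0307, P(D|B) = 0.0450

Step 1: Find P(D)
P(D) = P(D|A)P(A) + P(D|B)P(B)
     = 0.0307 × 0.5429 + 0.0450 × 0.4571
     = 0.01666703 + 0.02056950
     = 0.03723653

Step 2: Apply Bayes' theorem
P(A|D) = P(D|A)P(A) / P(D)
       = 0.01666703 / 0.03723653
       = 0.4476


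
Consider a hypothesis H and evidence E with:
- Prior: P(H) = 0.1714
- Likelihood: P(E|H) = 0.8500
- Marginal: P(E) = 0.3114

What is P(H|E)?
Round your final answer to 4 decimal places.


Using Bayes' theorem:

P(H|E) = P(E|H) × P(H) / P(E)
       = 0.8500 × 0.1714 / 0.3114
       = 0.14569000 / 0.3114
       = 0.4679

The evidence strengthens our belief in H.
Prior: 0.1714 → Posterior: 0.4679


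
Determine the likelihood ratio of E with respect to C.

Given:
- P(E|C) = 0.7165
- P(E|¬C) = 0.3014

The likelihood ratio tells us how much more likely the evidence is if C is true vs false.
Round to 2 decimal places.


Likelihood Ratio (LR) = P(E|C) / P(E|¬C)

LR = 0.7165 / 0.3014
   = 2.38

The evidence is 2.38 times more likely if C is true than if C is false.
LR > 1, so observing E raises the odds in favor of C.


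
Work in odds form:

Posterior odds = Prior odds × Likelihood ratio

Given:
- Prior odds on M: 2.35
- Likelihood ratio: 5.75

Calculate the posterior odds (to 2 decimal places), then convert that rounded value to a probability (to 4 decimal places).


Step 1: Calculate posterior odds
Posterior odds = Prior odds × LR
               = 2.35 × 5.75
               = 13.51

Step 2: Convert to probability
P(M|E) = Posterior odds / (1 + Posterior odds)
       = 13.51 / (1 + 13.51)
       = 13.51 / 14.51
       = 0.9311

The evidence increased P(M) from 0.7015 to 0.9311.


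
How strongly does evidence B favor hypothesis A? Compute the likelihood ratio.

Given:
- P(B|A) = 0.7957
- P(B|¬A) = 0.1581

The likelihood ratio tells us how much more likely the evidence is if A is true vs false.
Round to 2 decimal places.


Likelihood Ratio (LR) = P(B|A) / P(B|¬A)

LR = 0.7957 / 0.1581
   = 5.03

The evidence is 5.03 times more likely if A is true than if A is false.
Because LR exceeds 1, B is evidence for A.


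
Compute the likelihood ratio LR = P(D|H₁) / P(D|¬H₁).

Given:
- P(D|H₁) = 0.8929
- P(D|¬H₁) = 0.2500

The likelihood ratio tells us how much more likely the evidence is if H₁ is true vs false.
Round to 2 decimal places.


Likelihood Ratio (LR) = P(D|H₁) / P(D|¬H₁)

LR = 0.8929 / 0.2500
   = 3.57

The evidence is 3.57 times more likely if H₁ is true than if H₁ is false.
Since LR > 1, the evidence supports H₁ over ¬H₁.


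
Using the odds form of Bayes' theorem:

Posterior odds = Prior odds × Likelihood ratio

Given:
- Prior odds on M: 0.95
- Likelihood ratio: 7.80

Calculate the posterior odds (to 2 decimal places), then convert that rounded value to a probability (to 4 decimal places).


Step 1: Calculate posterior odds
Posterior odds = Prior odds × LR
               = 0.95 × 7.80
               = 7.41

Step 2: Convert to probability
P(M|E) = Posterior odds / (1 + Posterior odds)
       = 7.41 / (1 + 7.41)
       = 7.41 / 8.41
       = 0.8811

The evidence increased P(M) from 0.4872 to 0.8811.


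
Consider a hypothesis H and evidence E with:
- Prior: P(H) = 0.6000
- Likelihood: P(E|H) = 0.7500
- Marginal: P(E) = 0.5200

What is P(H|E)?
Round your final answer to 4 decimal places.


Using Bayes' theorem:

P(H|E) = P(E|H) × P(H) / P(E)
       = 0.7500 × 0.6000 / 0.5200
       = 0.45000000 / 0.5200
       = 0.8654

The evidence strengthens our belief in H.
Prior: 0.6000 → Posterior: 0.8654


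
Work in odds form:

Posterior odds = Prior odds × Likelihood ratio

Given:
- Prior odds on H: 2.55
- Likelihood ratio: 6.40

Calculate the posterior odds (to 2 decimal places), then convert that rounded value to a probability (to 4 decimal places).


Step 1: Calculate posterior odds
Posterior odds = Prior odds × LR
               = 2.55 × 6.40
               = 16.32

Step 2: Convert to probability
P(H|E) = Posterior odds / (1 + Posterior odds)
       = 16.32 / (1 + 16.32)
       = 16.32 / 17.32
       = 0.9423

The evidence increased P(H) from 0.7183 to 0.9423.


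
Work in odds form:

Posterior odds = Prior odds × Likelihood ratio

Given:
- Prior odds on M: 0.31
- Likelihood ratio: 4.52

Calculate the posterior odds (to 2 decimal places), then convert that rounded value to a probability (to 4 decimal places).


Step 1: Calculate posterior odds
Posterior odds = Prior odds × LR
               = 0.31 × 4.52
               = 1.40

Step 2: Convert to probability
P(M|E) = Posterior odds / (1 + Posterior odds)
       = 1.40 / (1 + 1.40)
       = 1.40 / 2.40
       = 0.5833

The evidence increased P(M) from 0.2366 to 0.5833.


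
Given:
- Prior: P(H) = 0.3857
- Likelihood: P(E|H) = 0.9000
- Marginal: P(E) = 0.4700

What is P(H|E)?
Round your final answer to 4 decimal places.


Using Bayes' theorem:

P(H|E) = P(E|H) × P(H) / P(E)
       = 0.9000 × 0.3857 / 0.4700
       = 0.34713000 / 0.4700
       = 0.7386

The evidence strengthens our belief in H.
Prior: 0.3857 → Posterior: 0.7386


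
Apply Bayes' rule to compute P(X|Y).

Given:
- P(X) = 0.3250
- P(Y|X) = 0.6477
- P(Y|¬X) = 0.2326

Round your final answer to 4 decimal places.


Bayes' theorem: P(X|Y) = P(Y|X) × P(X) / P(Y)

Step 1: Calculate P(Y) using law of total probability
P(Y) = P(Y|X)P(X) + P(Y|¬X)P(¬X)
     = 0.6477 × 0.3250 + 0.2326 × 0.6750
     = 0.21050250 + 0.15700500
     = 0.36750750

Step 2: Apply Bayes' theorem
P(X|Y) = P(Y|X) × P(X) / P(Y)
       = 0.21050250 / 0.36750750
       = 0.5728


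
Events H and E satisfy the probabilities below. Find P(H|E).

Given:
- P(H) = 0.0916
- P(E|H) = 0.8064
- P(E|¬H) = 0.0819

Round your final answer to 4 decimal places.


Bayes' theorem: P(H|E) = P(E|H) × P(H) / P(E)

Step 1: Calculate P(E) using law of total probability
P(E) = P(E|H)P(H) + P(E|¬H)P(¬H)
     = 0.8064 × 0.0916 + 0.0819 × 0.9084
     = 0.07386624 + 0.07439796
     = 0.14826420

Step 2: Apply Bayes' theorem
P(H|E) = P(E|H) × P(H) / P(E)
       = 0.07386624 / 0.14826420
       = 0.4982


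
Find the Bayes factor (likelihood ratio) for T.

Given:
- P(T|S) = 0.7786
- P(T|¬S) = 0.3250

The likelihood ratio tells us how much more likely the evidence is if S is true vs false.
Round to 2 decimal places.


Likelihood Ratio (LR) = P(T|S) / P(T|¬S)

LR = 0.7786 / 0.3250
   = 2.40

The evidence is 2.40 times more likely if S is true than if S is false.
Since LR > 1, the evidence supports S over ¬S.


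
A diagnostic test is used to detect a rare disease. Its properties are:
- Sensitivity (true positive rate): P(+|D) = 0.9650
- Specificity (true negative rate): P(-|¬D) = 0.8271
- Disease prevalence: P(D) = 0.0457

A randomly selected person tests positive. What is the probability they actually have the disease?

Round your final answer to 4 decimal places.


Let D = has disease, + = positive test

Given:
- P(D) = 0.0457 (prevalence)
- P(+|D) = 0.9650 (sensitivity)
- P(-|¬D) = 0.8271 (specificity)
- P(+|¬D) = 0.1729 (false positive rate = 1 - specificity)

Step 1: Find P(+)
P(+) = P(+|D)P(D) + P(+|¬D)P(¬D)
     = 0.9650 × 0.0457 + 0.1729 × 0.9543
     = 0.04410050 + 0.16499847
     = 0.20909897

Step 2: Apply Bayes' theorem for P(D|+)
P(D|+) = P(+|D)P(D) / P(+)
       = 0.04410050 / 0.20909897
       = 0.2109


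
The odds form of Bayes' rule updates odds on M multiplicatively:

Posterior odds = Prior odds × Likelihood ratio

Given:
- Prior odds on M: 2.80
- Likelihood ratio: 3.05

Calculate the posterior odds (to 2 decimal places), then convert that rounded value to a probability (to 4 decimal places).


Step 1: Calculate posterior odds
Posterior odds = Prior odds × LR
               = 2.80 × 3.05
               = 8.54

Step 2: Convert to probability
P(M|E) = Posterior odds / (1 + Posterior odds)
       = 8.54 / (1 + 8.54)
       = 8.54 / 9.54
       = 0.8952

The evidence increased P(M) from 0.7368 to 0.8952.


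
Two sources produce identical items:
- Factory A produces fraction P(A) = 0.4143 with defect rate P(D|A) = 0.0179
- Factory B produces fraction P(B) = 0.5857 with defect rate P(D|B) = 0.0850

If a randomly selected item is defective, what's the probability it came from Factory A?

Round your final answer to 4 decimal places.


Let A = from Factory A, D = defective

Given:
- P(A) = 0.4143, P(B) = 0.5857
- P(D|A) = 0.0179, P(D|B) = 0.0850

Step 1: Find P(D)
P(D) = P(D|A)P(A) + P(D|B)P(B)
     = 0.0179 × 0.4143 + 0.0850 × 0.5857
     = 0.00741597 + 0.04978450
     = 0.05720047

Step 2: Apply Bayes' theorem
P(A|D) = P(D|A)P(A) / P(D)
       = 0.00741597 / 0.05720047
       = 0.1296


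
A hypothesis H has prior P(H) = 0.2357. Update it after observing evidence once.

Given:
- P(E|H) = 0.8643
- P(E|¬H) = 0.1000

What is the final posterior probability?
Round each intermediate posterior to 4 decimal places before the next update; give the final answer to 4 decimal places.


Sequential Bayesian updating:

Initial prior: P(H) = 0.2357

Update 1:
  P(E) = 0.8643 × 0.2357 + 0.1000 × 0.7643 = 0.20371551 + 0.07643000 = 0.28014551
  P(H|E) = 0.20371551 / 0.28014551 = 0.7272

Final posterior: 0.7272


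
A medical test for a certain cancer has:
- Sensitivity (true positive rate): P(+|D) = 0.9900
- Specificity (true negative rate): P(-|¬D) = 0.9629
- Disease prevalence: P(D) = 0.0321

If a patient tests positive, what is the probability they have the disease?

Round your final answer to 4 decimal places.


Let D = has disease, + = positive test

Given:
- P(D) = 0.0321 (prevalence)
- P(+|D) = 0.9900 (sensitivity)
- P(-|¬D) = 0.9629 (specificity)
- P(+|¬D) = 0.0371 (false positive rate = 1 - specificity)

Step 1: Find P(+)
P(+) = P(+|D)P(D) + P(+|¬D)P(¬D)
     = 0.9900 × 0.0321 + 0.0371 × 0.9679
     = 0.03177900 + 0.03590909
     = 0.06768809

Step 2: Apply Bayes' theorem for P(D|+)
P(D|+) = P(+|D)P(D) / P(+)
       = 0.03177900 / 0.06768809
       = 0.4695


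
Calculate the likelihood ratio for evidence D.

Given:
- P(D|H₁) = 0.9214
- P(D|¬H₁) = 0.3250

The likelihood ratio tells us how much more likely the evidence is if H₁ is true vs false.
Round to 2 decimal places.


Likelihood Ratio (LR) = P(D|H₁) / P(D|¬H₁)

LR = 0.9214 / 0.3250
   = 2.84

The evidence is 2.84 times more likely if H₁ is true than if H₁ is false.
Since LR > 1, the evidence supports H₁ over ¬H₁.


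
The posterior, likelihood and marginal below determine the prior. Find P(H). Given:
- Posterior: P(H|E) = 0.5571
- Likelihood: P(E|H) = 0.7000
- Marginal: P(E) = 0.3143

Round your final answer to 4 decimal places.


From Bayes' theorem: P(H|E) = P(E|H) × P(H) / P(E)

Rearranging for P(H):
P(H) = P(H|E) × P(E) / P(E|H)
     = 0.5571 × 0.3143 / 0.7000
     = 0.17509653 / 0.7000
     = 0.2501


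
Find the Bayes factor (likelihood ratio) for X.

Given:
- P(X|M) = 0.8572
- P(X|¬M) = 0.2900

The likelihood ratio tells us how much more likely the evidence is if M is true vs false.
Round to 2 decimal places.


Likelihood Ratio (LR) = P(X|M) / P(X|¬M)

LR = 0.8572 / 0.2900
   = 2.96

The evidence is 2.96 times more likely if M is true than if M is false.
LR > 1, so observing X raises the odds in favor of M.


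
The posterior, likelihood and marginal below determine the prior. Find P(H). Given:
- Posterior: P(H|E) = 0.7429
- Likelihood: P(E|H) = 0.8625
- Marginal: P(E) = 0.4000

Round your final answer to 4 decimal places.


From Bayes' theorem: P(H|E) = P(E|H) × P(H) / P(E)

Rearranging for P(H):
P(H) = P(H|E) × P(E) / P(E|H)
     = 0.7429 × 0.4000 / 0.8625
     = 0.29716000 / 0.8625
     = 0.3445


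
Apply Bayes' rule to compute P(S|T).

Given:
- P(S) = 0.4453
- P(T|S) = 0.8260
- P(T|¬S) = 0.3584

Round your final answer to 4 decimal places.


Bayes' theorem: P(S|T) = P(T|S) × P(S) / P(T)

Step 1: Calculate P(T) using law of total probability
P(T) = P(T|S)P(S) + P(T|¬S)P(¬S)
     = 0.8260 × 0.4453 + 0.3584 × 0.5547
     = 0.36781780 + 0.19880448
     = 0.56662228

Step 2: Apply Bayes' theorem
P(S|T) = P(T|S) × P(S) / P(T)
       = 0.36781780 / 0.56662228
       = 0.6491


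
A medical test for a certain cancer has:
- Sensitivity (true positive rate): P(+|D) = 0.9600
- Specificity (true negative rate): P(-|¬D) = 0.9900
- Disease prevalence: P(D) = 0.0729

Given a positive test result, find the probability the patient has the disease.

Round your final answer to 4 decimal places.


Let D = has disease, + = positive test

Given:
- P(D) = 0.0729 (prevalence)
- P(+|D) = 0.9600 (sensitivity)
- P(-|¬D) = 0.9900 (specificity)
- P(+|¬D) = 0.0100 (false positive rate = 1 - specificity)

Step 1: Find P(+)
P(+) = P(+|D)P(D) + P(+|¬D)P(¬D)
     = 0.9600 × 0.0729 + 0.0100 × 0.9271
     = 0.06998400 + 0.00927100
     = 0.07925500

Step 2: Apply Bayes' theorem for P(D|+)
P(D|+) = P(+|D)P(D) / P(+)
       = 0.06998400 / 0.07925500
       = 0.8830


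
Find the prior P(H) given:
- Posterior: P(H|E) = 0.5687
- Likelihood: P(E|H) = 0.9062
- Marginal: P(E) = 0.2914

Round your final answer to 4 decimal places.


From Bayes' theorem: P(H|E) = P(E|H) × P(H) / P(E)

Rearranging for P(H):
P(H) = P(H|E) × P(E) / P(E|H)
     = 0.5687 × 0.2914 / 0.9062
     = 0.16571918 / 0.9062
     = 0.1829


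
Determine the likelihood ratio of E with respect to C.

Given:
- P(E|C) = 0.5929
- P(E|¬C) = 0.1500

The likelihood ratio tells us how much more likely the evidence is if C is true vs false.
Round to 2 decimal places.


Likelihood Ratio (LR) = P(E|C) / P(E|¬C)

LR = 0.5929 / 0.1500
   = 3.95

The evidence is 3.95 times more likely if C is true than if C is false.
Because LR exceeds 1, E is evidence for C.


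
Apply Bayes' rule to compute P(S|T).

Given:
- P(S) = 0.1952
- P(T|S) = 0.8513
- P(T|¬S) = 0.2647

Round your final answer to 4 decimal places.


Bayes' theorem: P(S|T) = P(T|S) × P(S) / P(T)

Step 1: Calculate P(T) using law of total probability
P(T) = P(T|S)P(S) + P(T|¬S)P(¬S)
     = 0.8513 × 0.1952 + 0.2647 × 0.8048
     = 0.16617376 + 0.21303056
     = 0.37920432

Step 2: Apply Bayes' theorem
P(S|T) = P(T|S) × P(S) / P(T)
       = 0.16617376 / 0.37920432
       = 0.4382


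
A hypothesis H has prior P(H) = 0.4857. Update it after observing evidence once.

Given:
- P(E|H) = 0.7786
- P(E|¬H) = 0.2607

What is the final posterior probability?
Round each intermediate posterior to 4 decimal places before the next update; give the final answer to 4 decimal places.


Sequential Bayesian updating:

Initial prior: P(H) = 0.4857

Update 1:
  P(E) = 0.7786 × 0.4857 + 0.2607 × 0.5143 = 0.37816602 + 0.13407801 = 0.51224403
  P(H|E) = 0.37816602 / 0.51224403 = 0.7383

Final posterior: 0.7383


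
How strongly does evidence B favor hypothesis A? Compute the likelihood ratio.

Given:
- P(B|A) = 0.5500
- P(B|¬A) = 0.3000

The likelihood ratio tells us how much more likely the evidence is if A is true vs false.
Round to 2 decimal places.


Likelihood Ratio (LR) = P(B|A) / P(B|¬A)

LR = 0.5500 / 0.3000
   = 1.83

The evidence is 1.83 times more likely if A is true than if A is false.
LR > 1, so observing B raises the odds in favor of A.


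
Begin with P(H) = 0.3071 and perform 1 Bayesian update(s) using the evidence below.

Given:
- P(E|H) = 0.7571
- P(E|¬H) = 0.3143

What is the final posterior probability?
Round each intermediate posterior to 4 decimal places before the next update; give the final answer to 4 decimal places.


Sequential Bayesian updating:

Initial prior: P(H) = 0.3071

Update 1:
  P(E) = 0.7571 × 0.3071 + 0.3143 × 0.6929 = 0.23250541 + 0.21777847 = 0.45028388
  P(H|E) = 0.23250541 / 0.45028388 = 0.5164

Final posterior: 0.5164


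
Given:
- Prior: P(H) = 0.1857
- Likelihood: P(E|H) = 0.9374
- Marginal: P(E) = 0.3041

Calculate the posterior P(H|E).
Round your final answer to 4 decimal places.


Using Bayes' theorem:

P(H|E) = P(E|H) × P(H) / P(E)
       = 0.9374 × 0.1857 / 0.3041
       = 0.17407518 / 0.3041
       = 0.5724

The evidence strengthens our belief in H.
Prior: 0.1857 → Posterior: 0.5724


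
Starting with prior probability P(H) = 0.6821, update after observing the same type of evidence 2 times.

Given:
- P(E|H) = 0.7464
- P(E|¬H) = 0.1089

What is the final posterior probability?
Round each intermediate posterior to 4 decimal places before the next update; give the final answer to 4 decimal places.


Sequential Bayesian updating:

Initial prior: P(H) = 0.6821

Update 1:
  P(E) = 0.7464 × 0.6821 + 0.1089 × 0.3179 = 0.50911944 + 0.03461931 = 0.54373875
  P(H|E) = 0.50911944 / 0.54373875 = 0.9363

Update 2:
  P(E) = 0.7464 × 0.9363 + 0.1089 × 0.0637 = 0.69885432 + 0.00693693 = 0.70579125
  P(H|E) = 0.69885432 / 0.70579125 = 0.9902

Final posterior: 0.9902


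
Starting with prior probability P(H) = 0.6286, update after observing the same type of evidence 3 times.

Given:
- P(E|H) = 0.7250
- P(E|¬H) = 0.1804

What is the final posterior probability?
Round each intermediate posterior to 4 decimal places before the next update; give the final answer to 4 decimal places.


Sequential Bayesian updating:

Initial prior: P(H) = 0.6286

Update 1:
  P(E) = 0.7250 × 0.6286 + 0.1804 × 0.3714 = 0.45573500 + 0.06700056 = 0.52273556
  P(H|E) = 0.45573500 / 0.52273556 = 0.8718

Update 2:
  P(E) = 0.7250 × 0.8718 + 0.1804 × 0.1282 = 0.63205500 + 0.02312728 = 0.65518228
  P(H|E) = 0.63205500 / 0.65518228 = 0.9647

Update 3:
  P(E) = 0.7250 × 0.9647 + 0.1804 × 0.0353 = 0.69940750 + 0.00636812 = 0.70577562
  P(H|E) = 0.69940750 / 0.70577562 = 0.9910

Final posterior: 0.9910


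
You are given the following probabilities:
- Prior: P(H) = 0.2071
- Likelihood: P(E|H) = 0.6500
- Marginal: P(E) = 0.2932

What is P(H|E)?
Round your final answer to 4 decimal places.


Using Bayes' theorem:

P(H|E) = P(E|H) × P(H) / P(E)
       = 0.6500 × 0.2071 / 0.2932
       = 0.13461500 / 0.2932
       = 0.4591

The evidence strengthens our belief in H.
Prior: 0.2071 → Posterior: 0.4591


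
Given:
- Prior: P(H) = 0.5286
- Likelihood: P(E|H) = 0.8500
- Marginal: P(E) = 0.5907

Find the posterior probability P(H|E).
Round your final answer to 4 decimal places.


Using Bayes' theorem:

P(H|E) = P(E|H) × P(H) / P(E)
       = 0.8500 × 0.5286 / 0.5907
       = 0.44931000 / 0.5907
       = 0.7606

The evidence strengthens our belief in H.
Prior: 0.5286 → Posterior: 0.7606


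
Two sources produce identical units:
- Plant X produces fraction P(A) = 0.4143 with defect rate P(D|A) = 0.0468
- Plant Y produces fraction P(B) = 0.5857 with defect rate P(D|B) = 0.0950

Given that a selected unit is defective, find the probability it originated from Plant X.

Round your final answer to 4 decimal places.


Let A = from Plant X, D = defective

Given:
- P(A) = 0.4143, P(B) = 0.5857
- P(D|A) = 0.0468, P(D|B) = 0.0950

Step 1: Find P(D)
P(D) = P(D|A)P(A) + P(D|B)P(B)
     = 0.0468 × 0.4143 + 0.0950 × 0.5857
     = 0.01938924 + 0.05564150
     = 0.07503074

Step 2: Apply Bayes' theorem
P(A|D) = P(D|A)P(A) / P(D)
       = 0.01938924 / 0.07503074
       = 0.2584


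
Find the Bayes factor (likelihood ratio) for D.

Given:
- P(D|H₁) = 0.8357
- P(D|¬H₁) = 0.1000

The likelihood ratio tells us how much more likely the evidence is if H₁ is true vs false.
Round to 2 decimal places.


Likelihood Ratio (LR) = P(D|H₁) / P(D|¬H₁)

LR = 0.8357 / 0.1000
   = 8.36

The evidence is 8.36 times more likely if H₁ is true than if H₁ is false.
Because LR exceeds 1, D is evidence for H₁.


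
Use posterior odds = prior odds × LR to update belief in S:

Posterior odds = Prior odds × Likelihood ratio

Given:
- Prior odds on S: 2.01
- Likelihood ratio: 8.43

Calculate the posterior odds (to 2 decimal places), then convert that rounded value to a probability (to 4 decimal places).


Step 1: Calculate posterior odds
Posterior odds = Prior odds × LR
               = 2.01 × 8.43
               = 16.94

Step 2: Convert to probability
P(S|E) = Posterior odds / (1 + Posterior odds)
       = 16.94 / (1 + 16.94)
       = 16.94 / 17.94
       = 0.9443

The evidence increased P(S) from 0.6678 to 0.9443.


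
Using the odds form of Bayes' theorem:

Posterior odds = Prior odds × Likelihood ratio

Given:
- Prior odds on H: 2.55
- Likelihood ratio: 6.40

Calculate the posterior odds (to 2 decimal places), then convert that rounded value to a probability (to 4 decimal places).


Step 1: Calculate posterior odds
Posterior odds = Prior odds × LR
               = 2.55 × 6.40
               = 16.32

Step 2: Convert to probability
P(H|E) = Posterior odds / (1 + Posterior odds)
       = 16.32 / (1 + 16.32)
       = 16.32 / 17.32
       = 0.9423

The evidence increased P(H) from 0.7183 to 0.9423.


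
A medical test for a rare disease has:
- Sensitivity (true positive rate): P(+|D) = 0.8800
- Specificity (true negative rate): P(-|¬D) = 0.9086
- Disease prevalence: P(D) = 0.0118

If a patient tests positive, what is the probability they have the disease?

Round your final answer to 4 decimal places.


Let D = has disease, + = positive test

Given:
- P(D) = 0.0118 (prevalence)
- P(+|D) = 0.8800 (sensitivity)
- P(-|¬D) = 0.9086 (specificity)
- P(+|¬D) = 0.0914 (false positive rate = 1 - specificity)

Step 1: Find P(+)
P(+) = P(+|D)P(D) + P(+|¬D)P(¬D)
     = 0.8800 × 0.0118 + 0.0914 × 0.9882
     = 0.01038400 + 0.09032148
     = 0.10070548

Step 2: Apply Bayes' theorem for P(D|+)
P(D|+) = P(+|D)P(D) / P(+)
       = 0.01038400 / 0.10070548
       = 0.1031


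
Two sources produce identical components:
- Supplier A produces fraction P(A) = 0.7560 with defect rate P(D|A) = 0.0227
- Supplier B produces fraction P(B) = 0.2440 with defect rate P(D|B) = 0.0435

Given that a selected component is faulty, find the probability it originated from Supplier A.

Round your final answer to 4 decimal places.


Let A = from Supplier A, D = faulty

Given:
- P(A) = 0.7560, P(B) = 0.2440
- P(D|A) = 0.0227, P(D|B) = 0.0435

Step 1: Find P(D)
P(D) = P(D|A)P(A) + P(D|B)P(B)
     = 0.0227 × 0.7560 + 0.0435 × 0.2440
     = 0.01716120 + 0.01061400
     = 0.02777520

Step 2: Apply Bayes' theorem
P(A|D) = P(D|A)P(A) / P(D)
       = 0.01716120 / 0.02777520
       = 0.6179


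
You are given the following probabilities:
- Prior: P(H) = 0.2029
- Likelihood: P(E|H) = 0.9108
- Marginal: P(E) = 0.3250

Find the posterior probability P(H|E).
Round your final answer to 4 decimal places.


Using Bayes' theorem:

P(H|E) = P(E|H) × P(H) / P(E)
       = 0.9108 × 0.2029 / 0.3250
       = 0.18480132 / 0.3250
       = 0.5686

The evidence strengthens our belief in H.
Prior: 0.2029 → Posterior: 0.5686


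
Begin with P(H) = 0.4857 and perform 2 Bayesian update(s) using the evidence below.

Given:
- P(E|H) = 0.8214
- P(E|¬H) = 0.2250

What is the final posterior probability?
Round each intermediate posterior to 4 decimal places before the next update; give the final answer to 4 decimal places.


Sequential Bayesian updating:

Initial prior: P(H) = 0.4857

Update 1:
  P(E) = 0.8214 × 0.4857 + 0.2250 × 0.5143 = 0.39895398 + 0.11571750 = 0.51467148
  P(H|E) = 0.39895398 / 0.51467148 = 0.7752

Update 2:
  P(E) = 0.8214 × 0.7752 + 0.2250 × 0.2248 = 0.63674928 + 0.05058000 = 0.68732928
  P(H|E) = 0.63674928 / 0.68732928 = 0.9264

Final posterior: 0.9264


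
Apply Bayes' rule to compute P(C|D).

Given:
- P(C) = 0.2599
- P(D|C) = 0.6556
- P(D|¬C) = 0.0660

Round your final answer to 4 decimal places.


Bayes' theorem: P(C|D) = P(D|C) × P(C) / P(D)

Step 1: Calculate P(D) using law of total probability
P(D) = P(D|C)P(C) + P(D|¬C)P(¬C)
     = 0.6556 × 0.2599 + 0.0660 × 0.7401
     = 0.17039044 + 0.04884660
     = 0.21923704

Step 2: Apply Bayes' theorem
P(C|D) = P(D|C) × P(C) / P(D)
       = 0.17039044 / 0.21923704
       = 0.7772


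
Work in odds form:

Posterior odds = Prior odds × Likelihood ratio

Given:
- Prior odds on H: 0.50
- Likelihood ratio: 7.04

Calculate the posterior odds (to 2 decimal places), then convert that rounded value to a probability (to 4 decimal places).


Step 1: Calculate posterior odds
Posterior odds = Prior odds × LR
               = 0.50 × 7.04
               = 3.52

Step 2: Convert to probability
P(H|E) = Posterior odds / (1 + Posterior odds)
       = 3.52 / (1 + 3.52)
       = 3.52 / 4.52
       = 0.7788

The evidence increased P(H) from 0.3333 to 0.7788.


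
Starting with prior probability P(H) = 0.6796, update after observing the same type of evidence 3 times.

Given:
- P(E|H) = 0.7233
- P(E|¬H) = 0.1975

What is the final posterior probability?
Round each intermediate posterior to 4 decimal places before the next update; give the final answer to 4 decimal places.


Sequential Bayesian updating:

Initial prior: P(H) = 0.6796

Update 1:
  P(E) = 0.7233 × 0.6796 + 0.1975 × 0.3204 = 0.49155468 + 0.06327900 = 0.55483368
  P(H|E) = 0.49155468 / 0.55483368 = 0.8859

Update 2:
  P(E) = 0.7233 × 0.8859 + 0.1975 × 0.1141 = 0.64077147 + 0.02253475 = 0.66330622
  P(H|E) = 0.64077147 / 0.66330622 = 0.9660

Update 3:
  P(E) = 0.7233 × 0.9660 + 0.1975 × 0.0340 = 0.69870780 + 0.00671500 = 0.70542280
  P(H|E) = 0.69870780 / 0.70542280 = 0.9905

Final posterior: 0.9905


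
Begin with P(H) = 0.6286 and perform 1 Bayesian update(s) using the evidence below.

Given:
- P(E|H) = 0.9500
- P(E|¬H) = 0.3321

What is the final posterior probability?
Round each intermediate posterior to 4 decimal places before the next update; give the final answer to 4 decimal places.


Sequential Bayesian updating:

Initial prior: P(H) = 0.6286

Update 1:
  P(E) = 0.9500 × 0.6286 + 0.3321 × 0.3714 = 0.59717000 + 0.12334194 = 0.72051194
  P(H|E) = 0.59717000 / 0.72051194 = 0.8288

Final posterior: 0.8288


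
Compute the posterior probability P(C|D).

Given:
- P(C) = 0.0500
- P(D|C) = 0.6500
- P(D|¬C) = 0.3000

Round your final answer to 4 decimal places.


Bayes' theorem: P(C|D) = P(D|C) × P(C) / P(D)

Step 1: Calculate P(D) using law of total probability
P(D) = P(D|C)P(C) + P(D|¬C)P(¬C)
     = 0.6500 × 0.0500 + 0.3000 × 0.9500
     = 0.03250000 + 0.28500000
     = 0.31750000

Step 2: Apply Bayes' theorem
P(C|D) = P(D|C) × P(C) / P(D)
       = 0.03250000 / 0.31750000
       = 0.1024


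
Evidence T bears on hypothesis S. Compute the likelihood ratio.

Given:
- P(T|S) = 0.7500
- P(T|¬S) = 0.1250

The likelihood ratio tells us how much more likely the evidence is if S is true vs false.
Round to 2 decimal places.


Likelihood Ratio (LR) = P(T|S) / P(T|¬S)

LR = 0.7500 / 0.1250
   = 6.00

The evidence is 6.00 times more likely if S is true than if S is false.
Because LR exceeds 1, T is evidence for S.


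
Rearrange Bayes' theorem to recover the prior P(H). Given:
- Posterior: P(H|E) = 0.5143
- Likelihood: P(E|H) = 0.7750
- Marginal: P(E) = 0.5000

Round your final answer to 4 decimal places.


From Bayes' theorem: P(H|E) = P(E|H) × P(H) / P(E)

Rearranging for P(H):
P(H) = P(H|E) × P(E) / P(E|H)
     = 0.5143 × 0.5000 / 0.7750
     = 0.25715000 / 0.7750
     = 0.3318


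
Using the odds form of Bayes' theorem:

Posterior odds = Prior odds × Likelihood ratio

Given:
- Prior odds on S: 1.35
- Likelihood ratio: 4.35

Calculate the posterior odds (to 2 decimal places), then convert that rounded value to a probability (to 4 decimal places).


Step 1: Calculate posterior odds
Posterior odds = Prior odds × LR
               = 1.35 × 4.35
               = 5.87

Step 2: Convert to probability
P(S|E) = Posterior odds / (1 + Posterior odds)
       = 5.87 / (1 + 5.87)
       = 5.87 / 6.87
       = 0.8544

The evidence increased P(S) from 0.5745 to 0.8544.


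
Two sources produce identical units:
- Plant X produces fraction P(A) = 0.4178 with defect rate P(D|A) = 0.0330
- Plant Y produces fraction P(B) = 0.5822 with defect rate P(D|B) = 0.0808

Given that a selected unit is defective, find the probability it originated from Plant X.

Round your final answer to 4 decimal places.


Let A = from Plant X, D = defective

Given:
- P(A) = 0.4178, P(B) = 0.5822
- P(D|A) = 0.0330, P(D|B) = 0.0808

Step 1: Find P(D)
P(D) = P(D|A)P(A) + P(D|B)P(B)
     = 0.0330 × 0.4178 + 0.0808 × 0.5822
     = 0.01378740 + 0.04704176
     = 0.06082916

Step 2: Apply Bayes' theorem
P(A|D) = P(D|A)P(A) / P(D)
       = 0.01378740 / 0.06082916
       = 0.2267


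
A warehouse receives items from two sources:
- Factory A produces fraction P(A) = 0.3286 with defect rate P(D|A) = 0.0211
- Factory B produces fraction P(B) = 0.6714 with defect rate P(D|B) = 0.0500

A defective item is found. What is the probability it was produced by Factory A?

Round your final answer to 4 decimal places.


Let A = from Factory A, D = defective

Given:
- P(A) = 0.3286, P(B) = 0.6714
- P(D|A) = 0.0211, P(D|B) = 0.0500

Step 1: Find P(D)
P(D) = P(D|A)P(A) + P(D|B)P(B)
     = 0.0211 × 0.3286 + 0.0500 × 0.6714
     = 0.00693346 + 0.03357000
     = 0.04050346

Step 2: Apply Bayes' theorem
P(A|D) = P(D|A)P(A) / P(D)
       = 0.00693346 / 0.04050346
       = 0.1712


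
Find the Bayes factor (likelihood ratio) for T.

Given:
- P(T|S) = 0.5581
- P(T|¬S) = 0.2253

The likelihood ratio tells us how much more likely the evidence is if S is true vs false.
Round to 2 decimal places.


Likelihood Ratio (LR) = P(T|S) / P(T|¬S)

LR = 0.5581 / 0.2253
   = 2.48

The evidence is 2.48 times more likely if S is true than if S is false.
Since LR > 1, the evidence supports S over ¬S.


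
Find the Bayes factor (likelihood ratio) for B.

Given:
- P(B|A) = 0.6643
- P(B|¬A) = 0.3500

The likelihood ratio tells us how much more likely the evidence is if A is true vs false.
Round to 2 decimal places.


Likelihood Ratio (LR) = P(B|A) / P(B|¬A)

LR = 0.6643 / 0.3500
   = 1.90

The evidence is 1.90 times more likely if A is true than if A is false.
Because LR exceeds 1, B is evidence for A.


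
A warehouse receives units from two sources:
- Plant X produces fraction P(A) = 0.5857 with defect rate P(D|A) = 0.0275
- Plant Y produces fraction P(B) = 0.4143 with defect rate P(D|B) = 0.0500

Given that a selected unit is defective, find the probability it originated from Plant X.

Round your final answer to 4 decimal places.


Let A = from Plant X, D = defective

Given:
- P(A) = 0.5857, P(B) = 0.4143
- P(D|A) = 0.0275, P(D|B) = 0.0500

Step 1: Find P(D)
P(D) = P(D|A)P(A) + P(D|B)P(B)
     = 0.0275 × 0.5857 + 0.0500 × 0.4143
     = 0.01610675 + 0.02071500
     = 0.03682175

Step 2: Apply Bayes' theorem
P(A|D) = P(D|A)P(A) / P(D)
       = 0.01610675 / 0.03682175
       = 0.4374


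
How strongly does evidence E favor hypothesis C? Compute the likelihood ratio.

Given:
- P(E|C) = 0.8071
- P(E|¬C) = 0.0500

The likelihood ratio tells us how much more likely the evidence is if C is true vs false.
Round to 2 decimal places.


Likelihood Ratio (LR) = P(E|C) / P(E|¬C)

LR = 0.8071 / 0.0500
   = 16.14

The evidence is 16.14 times more likely if C is true than if C is false.
LR > 1, so observing E raises the odds in favor of C.


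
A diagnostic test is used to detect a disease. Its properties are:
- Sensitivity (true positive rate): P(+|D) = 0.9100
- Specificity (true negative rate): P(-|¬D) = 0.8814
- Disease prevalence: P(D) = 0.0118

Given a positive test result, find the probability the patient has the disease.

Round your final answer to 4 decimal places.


Let D = has disease, + = positive test

Given:
- P(D) = 0.0118 (prevalence)
- P(+|D) = 0.9100 (sensitivity)
- P(-|¬D) = 0.8814 (specificity)
- P(+|¬D) = 0.1186 (false positive rate = 1 - specificity)

Step 1: Find P(+)
P(+) = P(+|D)P(D) + P(+|¬D)P(¬D)
     = 0.9100 × 0.0118 + 0.1186 × 0.9882
     = 0.01073800 + 0.11720052
     = 0.12793852

Step 2: Apply Bayes' theorem for P(D|+)
P(D|+) = P(+|D)P(D) / P(+)
       = 0.01073800 / 0.12793852
       = 0.0839


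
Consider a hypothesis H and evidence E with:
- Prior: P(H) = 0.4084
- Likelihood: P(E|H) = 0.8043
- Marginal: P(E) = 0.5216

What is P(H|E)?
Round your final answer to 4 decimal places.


Using Bayes' theorem:

P(H|E) = P(E|H) × P(H) / P(E)
       = 0.8043 × 0.4084 / 0.5216
       = 0.32847612 / 0.5216
       = 0.6297

The evidence strengthens our belief in H.
Prior: 0.4084 → Posterior: 0.6297


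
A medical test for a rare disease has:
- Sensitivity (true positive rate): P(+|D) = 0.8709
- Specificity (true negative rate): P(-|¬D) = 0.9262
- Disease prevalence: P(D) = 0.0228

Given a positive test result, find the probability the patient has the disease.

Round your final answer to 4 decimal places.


Let D = has disease, + = positive test

Given:
- P(D) = 0.0228 (prevalence)
- P(+|D) = 0.8709 (sensitivity)
- P(-|¬D) = 0.9262 (specificity)
- P(+|¬D) = 0.0738 (false positive rate = 1 - specificity)

Step 1: Find P(+)
P(+) = P(+|D)P(D) + P(+|¬D)P(¬D)
     = 0.8709 × 0.0228 + 0.0738 × 0.9772
     = 0.01985652 + 0.07211736
     = 0.09197388

Step 2: Apply Bayes' theorem for P(D|+)
P(D|+) = P(+|D)P(D) / P(+)
       = 0.01985652 / 0.09197388
       = 0.2159


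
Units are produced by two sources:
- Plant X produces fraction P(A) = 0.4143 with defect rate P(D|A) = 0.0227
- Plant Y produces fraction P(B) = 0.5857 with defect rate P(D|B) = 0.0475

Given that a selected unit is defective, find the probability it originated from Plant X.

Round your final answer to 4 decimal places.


Let A = from Plant X, D = defective

Given:
- P(A) = 0.4143, P(B) = 0.5857
- P(D|A) = 0.0227, P(D|B) = 0.0475

Step 1: Find P(D)
P(D) = P(D|A)P(A) + P(D|B)P(B)
     = 0.0227 × 0.4143 + 0.0475 × 0.5857
     = 0.00940461 + 0.02782075
     = 0.03722536

Step 2: Apply Bayes' theorem
P(A|D) = P(D|A)P(A) / P(D)
       = 0.00940461 / 0.03722536
       = 0.2526
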